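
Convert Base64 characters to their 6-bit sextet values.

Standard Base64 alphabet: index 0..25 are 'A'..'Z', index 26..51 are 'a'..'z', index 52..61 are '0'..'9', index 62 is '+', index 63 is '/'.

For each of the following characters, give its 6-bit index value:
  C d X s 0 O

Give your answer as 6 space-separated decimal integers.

Answer: 2 29 23 44 52 14

Derivation:
'C': A..Z range, ord('C') − ord('A') = 2
'd': a..z range, 26 + ord('d') − ord('a') = 29
'X': A..Z range, ord('X') − ord('A') = 23
's': a..z range, 26 + ord('s') − ord('a') = 44
'0': 0..9 range, 52 + ord('0') − ord('0') = 52
'O': A..Z range, ord('O') − ord('A') = 14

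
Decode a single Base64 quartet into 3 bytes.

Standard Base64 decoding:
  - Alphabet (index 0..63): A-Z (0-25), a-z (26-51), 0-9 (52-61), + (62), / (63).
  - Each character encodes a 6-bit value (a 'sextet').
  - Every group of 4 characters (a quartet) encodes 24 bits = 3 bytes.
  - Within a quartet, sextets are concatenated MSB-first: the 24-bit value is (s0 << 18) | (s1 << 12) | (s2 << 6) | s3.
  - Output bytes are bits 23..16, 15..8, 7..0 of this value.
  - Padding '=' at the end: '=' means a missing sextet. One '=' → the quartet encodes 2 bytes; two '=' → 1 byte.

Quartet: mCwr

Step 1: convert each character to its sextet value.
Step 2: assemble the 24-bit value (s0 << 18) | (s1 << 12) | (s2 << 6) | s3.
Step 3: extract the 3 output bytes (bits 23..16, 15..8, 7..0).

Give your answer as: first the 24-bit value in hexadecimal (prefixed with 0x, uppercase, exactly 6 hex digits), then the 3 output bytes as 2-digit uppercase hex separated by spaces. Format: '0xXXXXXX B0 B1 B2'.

Answer: 0x982C2B 98 2C 2B

Derivation:
Sextets: m=38, C=2, w=48, r=43
24-bit: (38<<18) | (2<<12) | (48<<6) | 43
      = 0x980000 | 0x002000 | 0x000C00 | 0x00002B
      = 0x982C2B
Bytes: (v>>16)&0xFF=98, (v>>8)&0xFF=2C, v&0xFF=2B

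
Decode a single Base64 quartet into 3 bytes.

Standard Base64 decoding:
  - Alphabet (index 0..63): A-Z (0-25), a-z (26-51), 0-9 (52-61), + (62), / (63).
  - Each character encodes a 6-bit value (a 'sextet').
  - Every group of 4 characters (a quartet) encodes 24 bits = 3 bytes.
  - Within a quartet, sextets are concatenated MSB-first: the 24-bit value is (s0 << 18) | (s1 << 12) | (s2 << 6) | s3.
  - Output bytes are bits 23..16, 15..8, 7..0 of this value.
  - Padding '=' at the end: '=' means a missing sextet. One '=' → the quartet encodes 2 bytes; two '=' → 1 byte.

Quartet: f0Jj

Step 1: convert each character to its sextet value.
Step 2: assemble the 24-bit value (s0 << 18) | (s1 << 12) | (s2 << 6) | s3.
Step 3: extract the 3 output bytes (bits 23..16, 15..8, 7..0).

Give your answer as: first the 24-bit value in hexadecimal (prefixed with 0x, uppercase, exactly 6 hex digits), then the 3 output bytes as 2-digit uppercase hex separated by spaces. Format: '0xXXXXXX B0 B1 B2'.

Sextets: f=31, 0=52, J=9, j=35
24-bit: (31<<18) | (52<<12) | (9<<6) | 35
      = 0x7C0000 | 0x034000 | 0x000240 | 0x000023
      = 0x7F4263
Bytes: (v>>16)&0xFF=7F, (v>>8)&0xFF=42, v&0xFF=63

Answer: 0x7F4263 7F 42 63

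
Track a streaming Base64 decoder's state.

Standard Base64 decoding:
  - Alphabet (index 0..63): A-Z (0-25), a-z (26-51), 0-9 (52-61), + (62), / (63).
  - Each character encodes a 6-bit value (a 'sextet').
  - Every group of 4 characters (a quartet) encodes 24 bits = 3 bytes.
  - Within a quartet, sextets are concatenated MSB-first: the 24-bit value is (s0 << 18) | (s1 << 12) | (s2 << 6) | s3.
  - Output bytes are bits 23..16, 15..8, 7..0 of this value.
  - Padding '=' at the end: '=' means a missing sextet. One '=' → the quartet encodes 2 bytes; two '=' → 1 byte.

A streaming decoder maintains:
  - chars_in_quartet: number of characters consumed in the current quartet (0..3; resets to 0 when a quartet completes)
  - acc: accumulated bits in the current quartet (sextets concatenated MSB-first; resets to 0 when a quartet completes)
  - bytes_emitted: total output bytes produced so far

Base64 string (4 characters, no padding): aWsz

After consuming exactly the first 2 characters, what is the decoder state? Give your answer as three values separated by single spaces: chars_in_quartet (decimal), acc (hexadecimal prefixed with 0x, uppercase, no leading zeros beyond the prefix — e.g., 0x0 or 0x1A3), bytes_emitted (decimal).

Answer: 2 0x696 0

Derivation:
After char 0 ('a'=26): chars_in_quartet=1 acc=0x1A bytes_emitted=0
After char 1 ('W'=22): chars_in_quartet=2 acc=0x696 bytes_emitted=0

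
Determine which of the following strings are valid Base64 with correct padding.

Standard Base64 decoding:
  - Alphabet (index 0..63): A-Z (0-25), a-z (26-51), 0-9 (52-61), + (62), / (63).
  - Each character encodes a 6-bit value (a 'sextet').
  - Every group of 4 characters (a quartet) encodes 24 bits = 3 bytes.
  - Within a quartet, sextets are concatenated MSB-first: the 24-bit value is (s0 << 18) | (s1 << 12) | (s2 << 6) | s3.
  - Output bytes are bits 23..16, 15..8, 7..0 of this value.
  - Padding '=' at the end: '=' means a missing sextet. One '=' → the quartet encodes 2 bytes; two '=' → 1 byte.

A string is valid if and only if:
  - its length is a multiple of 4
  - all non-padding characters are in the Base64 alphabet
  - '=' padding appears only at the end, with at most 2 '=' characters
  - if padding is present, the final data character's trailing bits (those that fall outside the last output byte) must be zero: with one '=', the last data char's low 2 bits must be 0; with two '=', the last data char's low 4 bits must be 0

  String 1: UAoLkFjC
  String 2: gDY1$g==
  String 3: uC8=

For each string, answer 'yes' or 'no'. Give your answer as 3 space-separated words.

String 1: 'UAoLkFjC' → valid
String 2: 'gDY1$g==' → invalid (bad char(s): ['$'])
String 3: 'uC8=' → valid

Answer: yes no yes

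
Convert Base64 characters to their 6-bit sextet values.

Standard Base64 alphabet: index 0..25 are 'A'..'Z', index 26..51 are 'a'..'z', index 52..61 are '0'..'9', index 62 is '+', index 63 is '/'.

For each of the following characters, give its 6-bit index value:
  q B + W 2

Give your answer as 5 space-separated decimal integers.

'q': a..z range, 26 + ord('q') − ord('a') = 42
'B': A..Z range, ord('B') − ord('A') = 1
'+': index 62
'W': A..Z range, ord('W') − ord('A') = 22
'2': 0..9 range, 52 + ord('2') − ord('0') = 54

Answer: 42 1 62 22 54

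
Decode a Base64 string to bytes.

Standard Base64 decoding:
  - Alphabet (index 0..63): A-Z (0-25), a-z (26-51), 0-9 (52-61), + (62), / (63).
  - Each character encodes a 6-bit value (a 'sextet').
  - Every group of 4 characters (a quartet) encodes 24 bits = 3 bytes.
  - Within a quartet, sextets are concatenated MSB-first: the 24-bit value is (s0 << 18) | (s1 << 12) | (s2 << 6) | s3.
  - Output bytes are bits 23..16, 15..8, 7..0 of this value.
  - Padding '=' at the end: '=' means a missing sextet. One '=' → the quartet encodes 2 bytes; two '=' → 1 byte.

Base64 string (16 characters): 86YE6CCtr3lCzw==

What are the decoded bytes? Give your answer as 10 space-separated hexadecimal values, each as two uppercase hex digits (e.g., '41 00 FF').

After char 0 ('8'=60): chars_in_quartet=1 acc=0x3C bytes_emitted=0
After char 1 ('6'=58): chars_in_quartet=2 acc=0xF3A bytes_emitted=0
After char 2 ('Y'=24): chars_in_quartet=3 acc=0x3CE98 bytes_emitted=0
After char 3 ('E'=4): chars_in_quartet=4 acc=0xF3A604 -> emit F3 A6 04, reset; bytes_emitted=3
After char 4 ('6'=58): chars_in_quartet=1 acc=0x3A bytes_emitted=3
After char 5 ('C'=2): chars_in_quartet=2 acc=0xE82 bytes_emitted=3
After char 6 ('C'=2): chars_in_quartet=3 acc=0x3A082 bytes_emitted=3
After char 7 ('t'=45): chars_in_quartet=4 acc=0xE820AD -> emit E8 20 AD, reset; bytes_emitted=6
After char 8 ('r'=43): chars_in_quartet=1 acc=0x2B bytes_emitted=6
After char 9 ('3'=55): chars_in_quartet=2 acc=0xAF7 bytes_emitted=6
After char 10 ('l'=37): chars_in_quartet=3 acc=0x2BDE5 bytes_emitted=6
After char 11 ('C'=2): chars_in_quartet=4 acc=0xAF7942 -> emit AF 79 42, reset; bytes_emitted=9
After char 12 ('z'=51): chars_in_quartet=1 acc=0x33 bytes_emitted=9
After char 13 ('w'=48): chars_in_quartet=2 acc=0xCF0 bytes_emitted=9
Padding '==': partial quartet acc=0xCF0 -> emit CF; bytes_emitted=10

Answer: F3 A6 04 E8 20 AD AF 79 42 CF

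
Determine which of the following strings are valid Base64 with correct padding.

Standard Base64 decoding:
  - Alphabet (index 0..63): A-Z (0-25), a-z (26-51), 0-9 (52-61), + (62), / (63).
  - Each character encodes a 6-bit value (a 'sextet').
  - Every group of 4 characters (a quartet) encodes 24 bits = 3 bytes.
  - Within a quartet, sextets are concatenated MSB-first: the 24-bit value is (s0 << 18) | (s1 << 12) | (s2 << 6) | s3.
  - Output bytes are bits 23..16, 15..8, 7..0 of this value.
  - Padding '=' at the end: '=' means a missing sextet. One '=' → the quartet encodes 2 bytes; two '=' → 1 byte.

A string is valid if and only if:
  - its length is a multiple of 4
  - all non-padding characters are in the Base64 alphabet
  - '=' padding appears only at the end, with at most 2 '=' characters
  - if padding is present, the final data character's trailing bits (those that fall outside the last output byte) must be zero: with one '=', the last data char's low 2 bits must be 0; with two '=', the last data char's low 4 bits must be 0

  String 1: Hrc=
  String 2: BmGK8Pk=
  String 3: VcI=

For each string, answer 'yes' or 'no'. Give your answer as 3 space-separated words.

String 1: 'Hrc=' → valid
String 2: 'BmGK8Pk=' → valid
String 3: 'VcI=' → valid

Answer: yes yes yes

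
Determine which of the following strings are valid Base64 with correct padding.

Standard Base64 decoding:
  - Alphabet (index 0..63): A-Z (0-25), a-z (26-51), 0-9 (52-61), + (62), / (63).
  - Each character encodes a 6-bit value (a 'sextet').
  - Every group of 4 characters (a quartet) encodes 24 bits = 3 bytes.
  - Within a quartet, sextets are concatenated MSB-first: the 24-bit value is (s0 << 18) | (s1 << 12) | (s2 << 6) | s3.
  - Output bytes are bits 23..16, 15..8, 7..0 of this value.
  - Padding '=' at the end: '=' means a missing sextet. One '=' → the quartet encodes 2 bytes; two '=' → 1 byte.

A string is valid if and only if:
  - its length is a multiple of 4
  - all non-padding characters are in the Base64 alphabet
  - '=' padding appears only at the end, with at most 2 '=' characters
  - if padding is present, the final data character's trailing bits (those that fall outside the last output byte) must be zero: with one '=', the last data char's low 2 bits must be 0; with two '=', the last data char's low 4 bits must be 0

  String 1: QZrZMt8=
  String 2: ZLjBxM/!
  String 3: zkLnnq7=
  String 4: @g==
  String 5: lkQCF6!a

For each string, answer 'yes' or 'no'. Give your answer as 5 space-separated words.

String 1: 'QZrZMt8=' → valid
String 2: 'ZLjBxM/!' → invalid (bad char(s): ['!'])
String 3: 'zkLnnq7=' → invalid (bad trailing bits)
String 4: '@g==' → invalid (bad char(s): ['@'])
String 5: 'lkQCF6!a' → invalid (bad char(s): ['!'])

Answer: yes no no no no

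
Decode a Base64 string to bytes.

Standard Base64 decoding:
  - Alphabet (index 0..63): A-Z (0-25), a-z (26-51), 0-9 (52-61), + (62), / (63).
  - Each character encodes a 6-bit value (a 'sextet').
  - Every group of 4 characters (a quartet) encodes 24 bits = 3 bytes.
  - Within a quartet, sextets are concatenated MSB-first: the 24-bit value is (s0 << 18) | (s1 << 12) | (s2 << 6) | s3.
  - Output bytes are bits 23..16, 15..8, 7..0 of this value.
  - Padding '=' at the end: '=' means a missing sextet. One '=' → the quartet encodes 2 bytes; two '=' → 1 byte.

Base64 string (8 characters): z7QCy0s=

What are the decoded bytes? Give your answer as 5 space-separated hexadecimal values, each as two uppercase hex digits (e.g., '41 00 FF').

After char 0 ('z'=51): chars_in_quartet=1 acc=0x33 bytes_emitted=0
After char 1 ('7'=59): chars_in_quartet=2 acc=0xCFB bytes_emitted=0
After char 2 ('Q'=16): chars_in_quartet=3 acc=0x33ED0 bytes_emitted=0
After char 3 ('C'=2): chars_in_quartet=4 acc=0xCFB402 -> emit CF B4 02, reset; bytes_emitted=3
After char 4 ('y'=50): chars_in_quartet=1 acc=0x32 bytes_emitted=3
After char 5 ('0'=52): chars_in_quartet=2 acc=0xCB4 bytes_emitted=3
After char 6 ('s'=44): chars_in_quartet=3 acc=0x32D2C bytes_emitted=3
Padding '=': partial quartet acc=0x32D2C -> emit CB 4B; bytes_emitted=5

Answer: CF B4 02 CB 4B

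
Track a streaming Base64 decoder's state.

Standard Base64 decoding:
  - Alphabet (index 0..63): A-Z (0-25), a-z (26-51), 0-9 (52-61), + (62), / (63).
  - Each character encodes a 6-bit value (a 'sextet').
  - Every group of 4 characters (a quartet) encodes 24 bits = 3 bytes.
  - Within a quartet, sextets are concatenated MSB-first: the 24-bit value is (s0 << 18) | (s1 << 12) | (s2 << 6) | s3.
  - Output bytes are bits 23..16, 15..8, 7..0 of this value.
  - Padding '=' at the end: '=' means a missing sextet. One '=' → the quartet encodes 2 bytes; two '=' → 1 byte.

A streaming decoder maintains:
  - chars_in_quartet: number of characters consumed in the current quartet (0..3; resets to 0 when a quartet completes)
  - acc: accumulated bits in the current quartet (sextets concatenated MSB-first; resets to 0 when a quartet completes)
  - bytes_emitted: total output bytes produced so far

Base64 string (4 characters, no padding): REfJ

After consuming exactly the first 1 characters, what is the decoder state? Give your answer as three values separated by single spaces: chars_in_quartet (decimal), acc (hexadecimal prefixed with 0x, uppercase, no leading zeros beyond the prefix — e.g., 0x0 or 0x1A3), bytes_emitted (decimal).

Answer: 1 0x11 0

Derivation:
After char 0 ('R'=17): chars_in_quartet=1 acc=0x11 bytes_emitted=0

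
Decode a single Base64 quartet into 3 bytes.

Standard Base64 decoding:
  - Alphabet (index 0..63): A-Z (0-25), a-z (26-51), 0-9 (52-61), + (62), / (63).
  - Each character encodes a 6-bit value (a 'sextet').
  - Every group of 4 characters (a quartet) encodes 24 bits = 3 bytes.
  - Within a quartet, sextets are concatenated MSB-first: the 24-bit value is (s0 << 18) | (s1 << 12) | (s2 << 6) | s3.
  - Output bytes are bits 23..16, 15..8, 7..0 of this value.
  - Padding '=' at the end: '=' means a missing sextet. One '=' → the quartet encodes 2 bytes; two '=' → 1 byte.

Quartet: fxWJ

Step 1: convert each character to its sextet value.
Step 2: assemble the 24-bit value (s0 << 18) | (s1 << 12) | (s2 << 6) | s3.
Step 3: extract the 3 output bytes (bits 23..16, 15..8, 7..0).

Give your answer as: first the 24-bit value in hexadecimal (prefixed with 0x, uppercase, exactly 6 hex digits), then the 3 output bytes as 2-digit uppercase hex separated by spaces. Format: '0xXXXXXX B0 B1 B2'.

Answer: 0x7F1589 7F 15 89

Derivation:
Sextets: f=31, x=49, W=22, J=9
24-bit: (31<<18) | (49<<12) | (22<<6) | 9
      = 0x7C0000 | 0x031000 | 0x000580 | 0x000009
      = 0x7F1589
Bytes: (v>>16)&0xFF=7F, (v>>8)&0xFF=15, v&0xFF=89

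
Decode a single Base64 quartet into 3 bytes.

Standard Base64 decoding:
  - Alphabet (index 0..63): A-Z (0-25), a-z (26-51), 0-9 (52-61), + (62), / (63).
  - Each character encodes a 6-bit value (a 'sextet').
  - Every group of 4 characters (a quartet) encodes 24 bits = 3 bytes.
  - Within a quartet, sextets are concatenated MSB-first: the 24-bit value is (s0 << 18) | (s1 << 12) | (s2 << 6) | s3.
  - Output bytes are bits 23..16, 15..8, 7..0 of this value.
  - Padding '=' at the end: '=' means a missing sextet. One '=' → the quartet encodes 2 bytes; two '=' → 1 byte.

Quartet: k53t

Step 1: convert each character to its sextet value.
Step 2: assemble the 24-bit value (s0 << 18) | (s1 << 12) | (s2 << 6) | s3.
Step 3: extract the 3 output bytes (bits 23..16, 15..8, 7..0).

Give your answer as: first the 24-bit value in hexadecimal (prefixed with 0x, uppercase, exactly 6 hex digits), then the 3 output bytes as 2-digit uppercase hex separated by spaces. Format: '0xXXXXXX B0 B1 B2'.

Answer: 0x939DED 93 9D ED

Derivation:
Sextets: k=36, 5=57, 3=55, t=45
24-bit: (36<<18) | (57<<12) | (55<<6) | 45
      = 0x900000 | 0x039000 | 0x000DC0 | 0x00002D
      = 0x939DED
Bytes: (v>>16)&0xFF=93, (v>>8)&0xFF=9D, v&0xFF=ED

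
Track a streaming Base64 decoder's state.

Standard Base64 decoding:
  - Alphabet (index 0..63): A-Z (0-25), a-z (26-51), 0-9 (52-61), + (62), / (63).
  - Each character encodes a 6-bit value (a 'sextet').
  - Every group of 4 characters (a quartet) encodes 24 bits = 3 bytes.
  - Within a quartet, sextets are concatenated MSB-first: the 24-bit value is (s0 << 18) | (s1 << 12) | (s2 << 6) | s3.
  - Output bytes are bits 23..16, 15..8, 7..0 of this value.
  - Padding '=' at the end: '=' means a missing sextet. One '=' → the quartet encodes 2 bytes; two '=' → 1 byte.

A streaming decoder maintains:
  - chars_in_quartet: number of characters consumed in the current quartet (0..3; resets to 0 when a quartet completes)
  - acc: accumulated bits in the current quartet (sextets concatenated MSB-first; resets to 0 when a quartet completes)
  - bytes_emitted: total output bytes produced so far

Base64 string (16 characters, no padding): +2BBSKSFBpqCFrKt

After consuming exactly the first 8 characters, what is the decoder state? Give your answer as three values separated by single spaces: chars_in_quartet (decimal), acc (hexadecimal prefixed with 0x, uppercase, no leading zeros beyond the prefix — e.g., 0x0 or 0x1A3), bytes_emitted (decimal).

Answer: 0 0x0 6

Derivation:
After char 0 ('+'=62): chars_in_quartet=1 acc=0x3E bytes_emitted=0
After char 1 ('2'=54): chars_in_quartet=2 acc=0xFB6 bytes_emitted=0
After char 2 ('B'=1): chars_in_quartet=3 acc=0x3ED81 bytes_emitted=0
After char 3 ('B'=1): chars_in_quartet=4 acc=0xFB6041 -> emit FB 60 41, reset; bytes_emitted=3
After char 4 ('S'=18): chars_in_quartet=1 acc=0x12 bytes_emitted=3
After char 5 ('K'=10): chars_in_quartet=2 acc=0x48A bytes_emitted=3
After char 6 ('S'=18): chars_in_quartet=3 acc=0x12292 bytes_emitted=3
After char 7 ('F'=5): chars_in_quartet=4 acc=0x48A485 -> emit 48 A4 85, reset; bytes_emitted=6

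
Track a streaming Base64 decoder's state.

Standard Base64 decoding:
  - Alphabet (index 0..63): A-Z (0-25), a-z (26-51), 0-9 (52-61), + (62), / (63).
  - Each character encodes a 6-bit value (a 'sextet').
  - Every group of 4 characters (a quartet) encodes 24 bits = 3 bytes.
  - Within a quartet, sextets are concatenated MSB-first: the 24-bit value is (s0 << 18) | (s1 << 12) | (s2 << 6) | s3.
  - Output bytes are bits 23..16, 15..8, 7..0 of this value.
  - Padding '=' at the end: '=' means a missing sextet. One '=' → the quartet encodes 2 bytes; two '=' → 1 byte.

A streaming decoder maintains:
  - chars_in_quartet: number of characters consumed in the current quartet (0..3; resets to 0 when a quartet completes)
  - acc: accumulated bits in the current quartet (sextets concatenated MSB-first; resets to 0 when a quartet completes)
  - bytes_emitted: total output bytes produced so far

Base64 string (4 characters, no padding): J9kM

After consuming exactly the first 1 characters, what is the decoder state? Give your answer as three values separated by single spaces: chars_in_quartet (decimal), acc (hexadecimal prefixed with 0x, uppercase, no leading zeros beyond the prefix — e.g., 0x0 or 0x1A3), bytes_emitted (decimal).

After char 0 ('J'=9): chars_in_quartet=1 acc=0x9 bytes_emitted=0

Answer: 1 0x9 0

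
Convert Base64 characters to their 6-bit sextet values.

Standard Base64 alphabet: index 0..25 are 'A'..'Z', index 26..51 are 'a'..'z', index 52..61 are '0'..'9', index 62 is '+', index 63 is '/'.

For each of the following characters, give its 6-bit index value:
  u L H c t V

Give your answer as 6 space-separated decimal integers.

'u': a..z range, 26 + ord('u') − ord('a') = 46
'L': A..Z range, ord('L') − ord('A') = 11
'H': A..Z range, ord('H') − ord('A') = 7
'c': a..z range, 26 + ord('c') − ord('a') = 28
't': a..z range, 26 + ord('t') − ord('a') = 45
'V': A..Z range, ord('V') − ord('A') = 21

Answer: 46 11 7 28 45 21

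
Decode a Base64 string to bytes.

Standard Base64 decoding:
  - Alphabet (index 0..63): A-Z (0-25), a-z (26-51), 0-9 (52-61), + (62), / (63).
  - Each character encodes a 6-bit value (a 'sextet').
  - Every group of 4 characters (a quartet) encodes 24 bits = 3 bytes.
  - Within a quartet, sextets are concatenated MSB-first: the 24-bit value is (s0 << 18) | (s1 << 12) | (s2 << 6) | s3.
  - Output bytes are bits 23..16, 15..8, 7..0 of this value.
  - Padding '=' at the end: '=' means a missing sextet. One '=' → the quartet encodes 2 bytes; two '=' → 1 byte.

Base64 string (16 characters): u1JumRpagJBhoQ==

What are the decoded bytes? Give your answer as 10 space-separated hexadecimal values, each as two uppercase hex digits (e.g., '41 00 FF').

Answer: BB 52 6E 99 1A 5A 80 90 61 A1

Derivation:
After char 0 ('u'=46): chars_in_quartet=1 acc=0x2E bytes_emitted=0
After char 1 ('1'=53): chars_in_quartet=2 acc=0xBB5 bytes_emitted=0
After char 2 ('J'=9): chars_in_quartet=3 acc=0x2ED49 bytes_emitted=0
After char 3 ('u'=46): chars_in_quartet=4 acc=0xBB526E -> emit BB 52 6E, reset; bytes_emitted=3
After char 4 ('m'=38): chars_in_quartet=1 acc=0x26 bytes_emitted=3
After char 5 ('R'=17): chars_in_quartet=2 acc=0x991 bytes_emitted=3
After char 6 ('p'=41): chars_in_quartet=3 acc=0x26469 bytes_emitted=3
After char 7 ('a'=26): chars_in_quartet=4 acc=0x991A5A -> emit 99 1A 5A, reset; bytes_emitted=6
After char 8 ('g'=32): chars_in_quartet=1 acc=0x20 bytes_emitted=6
After char 9 ('J'=9): chars_in_quartet=2 acc=0x809 bytes_emitted=6
After char 10 ('B'=1): chars_in_quartet=3 acc=0x20241 bytes_emitted=6
After char 11 ('h'=33): chars_in_quartet=4 acc=0x809061 -> emit 80 90 61, reset; bytes_emitted=9
After char 12 ('o'=40): chars_in_quartet=1 acc=0x28 bytes_emitted=9
After char 13 ('Q'=16): chars_in_quartet=2 acc=0xA10 bytes_emitted=9
Padding '==': partial quartet acc=0xA10 -> emit A1; bytes_emitted=10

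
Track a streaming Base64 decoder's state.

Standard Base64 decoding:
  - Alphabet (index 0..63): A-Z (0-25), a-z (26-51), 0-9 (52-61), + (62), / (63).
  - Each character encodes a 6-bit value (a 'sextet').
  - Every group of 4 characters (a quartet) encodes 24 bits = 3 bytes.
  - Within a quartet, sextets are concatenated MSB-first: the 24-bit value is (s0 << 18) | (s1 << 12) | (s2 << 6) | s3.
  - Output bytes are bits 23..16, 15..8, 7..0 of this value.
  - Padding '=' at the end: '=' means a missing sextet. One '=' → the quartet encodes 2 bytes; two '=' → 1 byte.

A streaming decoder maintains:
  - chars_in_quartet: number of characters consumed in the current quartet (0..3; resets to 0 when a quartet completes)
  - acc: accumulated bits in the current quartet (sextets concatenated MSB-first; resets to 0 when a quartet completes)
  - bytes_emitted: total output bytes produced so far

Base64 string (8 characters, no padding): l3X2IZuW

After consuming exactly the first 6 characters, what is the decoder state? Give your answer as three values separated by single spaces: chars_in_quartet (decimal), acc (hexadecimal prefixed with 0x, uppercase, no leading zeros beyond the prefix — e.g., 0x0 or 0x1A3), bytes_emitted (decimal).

After char 0 ('l'=37): chars_in_quartet=1 acc=0x25 bytes_emitted=0
After char 1 ('3'=55): chars_in_quartet=2 acc=0x977 bytes_emitted=0
After char 2 ('X'=23): chars_in_quartet=3 acc=0x25DD7 bytes_emitted=0
After char 3 ('2'=54): chars_in_quartet=4 acc=0x9775F6 -> emit 97 75 F6, reset; bytes_emitted=3
After char 4 ('I'=8): chars_in_quartet=1 acc=0x8 bytes_emitted=3
After char 5 ('Z'=25): chars_in_quartet=2 acc=0x219 bytes_emitted=3

Answer: 2 0x219 3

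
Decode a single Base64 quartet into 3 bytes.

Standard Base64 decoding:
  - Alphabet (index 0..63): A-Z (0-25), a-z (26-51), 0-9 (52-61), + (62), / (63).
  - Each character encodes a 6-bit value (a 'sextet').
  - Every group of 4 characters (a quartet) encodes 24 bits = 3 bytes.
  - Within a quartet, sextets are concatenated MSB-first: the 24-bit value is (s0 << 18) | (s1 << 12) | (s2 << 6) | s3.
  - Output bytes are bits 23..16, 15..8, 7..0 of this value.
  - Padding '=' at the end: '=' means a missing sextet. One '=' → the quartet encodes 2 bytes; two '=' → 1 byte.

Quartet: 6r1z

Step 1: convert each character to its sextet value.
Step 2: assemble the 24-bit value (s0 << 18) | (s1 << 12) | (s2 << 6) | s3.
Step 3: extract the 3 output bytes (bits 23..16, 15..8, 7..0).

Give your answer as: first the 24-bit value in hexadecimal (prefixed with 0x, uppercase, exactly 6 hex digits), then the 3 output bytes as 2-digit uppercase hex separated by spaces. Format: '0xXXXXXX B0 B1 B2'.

Sextets: 6=58, r=43, 1=53, z=51
24-bit: (58<<18) | (43<<12) | (53<<6) | 51
      = 0xE80000 | 0x02B000 | 0x000D40 | 0x000033
      = 0xEABD73
Bytes: (v>>16)&0xFF=EA, (v>>8)&0xFF=BD, v&0xFF=73

Answer: 0xEABD73 EA BD 73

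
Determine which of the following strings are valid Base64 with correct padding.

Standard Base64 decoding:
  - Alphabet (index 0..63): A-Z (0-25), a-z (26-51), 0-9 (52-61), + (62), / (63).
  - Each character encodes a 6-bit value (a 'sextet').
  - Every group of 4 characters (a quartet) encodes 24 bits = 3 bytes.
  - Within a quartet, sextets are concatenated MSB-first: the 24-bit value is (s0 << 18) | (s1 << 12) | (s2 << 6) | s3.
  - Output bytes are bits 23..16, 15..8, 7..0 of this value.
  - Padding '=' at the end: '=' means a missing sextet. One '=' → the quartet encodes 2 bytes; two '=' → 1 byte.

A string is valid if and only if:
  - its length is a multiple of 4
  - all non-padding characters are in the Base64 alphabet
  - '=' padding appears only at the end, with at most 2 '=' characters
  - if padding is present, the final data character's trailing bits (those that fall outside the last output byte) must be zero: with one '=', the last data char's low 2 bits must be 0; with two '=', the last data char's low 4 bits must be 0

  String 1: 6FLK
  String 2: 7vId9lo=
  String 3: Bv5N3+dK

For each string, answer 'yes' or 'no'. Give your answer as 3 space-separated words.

Answer: yes yes yes

Derivation:
String 1: '6FLK' → valid
String 2: '7vId9lo=' → valid
String 3: 'Bv5N3+dK' → valid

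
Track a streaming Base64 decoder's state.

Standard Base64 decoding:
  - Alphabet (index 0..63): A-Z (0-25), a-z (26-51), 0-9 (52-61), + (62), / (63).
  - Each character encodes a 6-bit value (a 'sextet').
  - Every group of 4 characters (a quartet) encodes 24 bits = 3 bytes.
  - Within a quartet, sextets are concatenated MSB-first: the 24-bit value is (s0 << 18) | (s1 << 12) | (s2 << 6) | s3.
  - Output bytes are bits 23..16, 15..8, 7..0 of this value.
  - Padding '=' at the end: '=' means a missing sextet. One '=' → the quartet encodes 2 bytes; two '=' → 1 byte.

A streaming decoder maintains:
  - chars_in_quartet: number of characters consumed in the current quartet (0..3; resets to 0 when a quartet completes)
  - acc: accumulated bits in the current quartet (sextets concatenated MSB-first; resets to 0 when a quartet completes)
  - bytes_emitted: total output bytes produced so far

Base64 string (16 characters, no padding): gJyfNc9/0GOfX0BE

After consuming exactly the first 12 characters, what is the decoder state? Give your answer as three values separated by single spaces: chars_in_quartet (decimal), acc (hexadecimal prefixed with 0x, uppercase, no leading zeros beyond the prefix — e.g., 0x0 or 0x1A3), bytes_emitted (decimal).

Answer: 0 0x0 9

Derivation:
After char 0 ('g'=32): chars_in_quartet=1 acc=0x20 bytes_emitted=0
After char 1 ('J'=9): chars_in_quartet=2 acc=0x809 bytes_emitted=0
After char 2 ('y'=50): chars_in_quartet=3 acc=0x20272 bytes_emitted=0
After char 3 ('f'=31): chars_in_quartet=4 acc=0x809C9F -> emit 80 9C 9F, reset; bytes_emitted=3
After char 4 ('N'=13): chars_in_quartet=1 acc=0xD bytes_emitted=3
After char 5 ('c'=28): chars_in_quartet=2 acc=0x35C bytes_emitted=3
After char 6 ('9'=61): chars_in_quartet=3 acc=0xD73D bytes_emitted=3
After char 7 ('/'=63): chars_in_quartet=4 acc=0x35CF7F -> emit 35 CF 7F, reset; bytes_emitted=6
After char 8 ('0'=52): chars_in_quartet=1 acc=0x34 bytes_emitted=6
After char 9 ('G'=6): chars_in_quartet=2 acc=0xD06 bytes_emitted=6
After char 10 ('O'=14): chars_in_quartet=3 acc=0x3418E bytes_emitted=6
After char 11 ('f'=31): chars_in_quartet=4 acc=0xD0639F -> emit D0 63 9F, reset; bytes_emitted=9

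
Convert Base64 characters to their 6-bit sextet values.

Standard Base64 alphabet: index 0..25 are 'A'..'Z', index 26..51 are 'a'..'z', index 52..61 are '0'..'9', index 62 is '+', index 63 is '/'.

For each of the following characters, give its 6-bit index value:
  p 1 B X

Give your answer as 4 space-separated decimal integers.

Answer: 41 53 1 23

Derivation:
'p': a..z range, 26 + ord('p') − ord('a') = 41
'1': 0..9 range, 52 + ord('1') − ord('0') = 53
'B': A..Z range, ord('B') − ord('A') = 1
'X': A..Z range, ord('X') − ord('A') = 23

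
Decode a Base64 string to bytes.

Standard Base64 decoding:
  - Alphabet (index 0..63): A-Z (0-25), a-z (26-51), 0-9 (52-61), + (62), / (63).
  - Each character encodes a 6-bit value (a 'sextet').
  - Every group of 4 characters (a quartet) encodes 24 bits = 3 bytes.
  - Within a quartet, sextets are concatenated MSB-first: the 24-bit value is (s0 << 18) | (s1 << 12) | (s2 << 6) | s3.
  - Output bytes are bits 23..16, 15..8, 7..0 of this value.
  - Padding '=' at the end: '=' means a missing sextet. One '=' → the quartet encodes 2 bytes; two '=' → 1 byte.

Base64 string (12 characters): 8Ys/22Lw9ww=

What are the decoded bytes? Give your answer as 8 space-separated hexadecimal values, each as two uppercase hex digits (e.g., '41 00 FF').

Answer: F1 8B 3F DB 62 F0 F7 0C

Derivation:
After char 0 ('8'=60): chars_in_quartet=1 acc=0x3C bytes_emitted=0
After char 1 ('Y'=24): chars_in_quartet=2 acc=0xF18 bytes_emitted=0
After char 2 ('s'=44): chars_in_quartet=3 acc=0x3C62C bytes_emitted=0
After char 3 ('/'=63): chars_in_quartet=4 acc=0xF18B3F -> emit F1 8B 3F, reset; bytes_emitted=3
After char 4 ('2'=54): chars_in_quartet=1 acc=0x36 bytes_emitted=3
After char 5 ('2'=54): chars_in_quartet=2 acc=0xDB6 bytes_emitted=3
After char 6 ('L'=11): chars_in_quartet=3 acc=0x36D8B bytes_emitted=3
After char 7 ('w'=48): chars_in_quartet=4 acc=0xDB62F0 -> emit DB 62 F0, reset; bytes_emitted=6
After char 8 ('9'=61): chars_in_quartet=1 acc=0x3D bytes_emitted=6
After char 9 ('w'=48): chars_in_quartet=2 acc=0xF70 bytes_emitted=6
After char 10 ('w'=48): chars_in_quartet=3 acc=0x3DC30 bytes_emitted=6
Padding '=': partial quartet acc=0x3DC30 -> emit F7 0C; bytes_emitted=8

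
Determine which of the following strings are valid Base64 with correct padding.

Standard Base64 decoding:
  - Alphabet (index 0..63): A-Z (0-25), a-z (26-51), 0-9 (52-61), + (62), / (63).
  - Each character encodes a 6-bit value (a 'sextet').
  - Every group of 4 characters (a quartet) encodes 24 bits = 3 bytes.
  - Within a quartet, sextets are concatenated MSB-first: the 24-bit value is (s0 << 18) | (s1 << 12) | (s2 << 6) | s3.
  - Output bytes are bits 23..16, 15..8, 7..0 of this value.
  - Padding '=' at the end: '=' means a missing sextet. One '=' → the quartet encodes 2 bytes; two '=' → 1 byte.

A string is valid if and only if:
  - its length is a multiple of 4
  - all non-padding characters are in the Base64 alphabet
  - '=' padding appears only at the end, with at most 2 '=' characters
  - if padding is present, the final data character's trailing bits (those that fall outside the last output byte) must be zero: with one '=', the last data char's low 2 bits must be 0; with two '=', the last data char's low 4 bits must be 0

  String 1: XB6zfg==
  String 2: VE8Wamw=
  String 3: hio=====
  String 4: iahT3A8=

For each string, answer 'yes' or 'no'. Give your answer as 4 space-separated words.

Answer: yes yes no yes

Derivation:
String 1: 'XB6zfg==' → valid
String 2: 'VE8Wamw=' → valid
String 3: 'hio=====' → invalid (5 pad chars (max 2))
String 4: 'iahT3A8=' → valid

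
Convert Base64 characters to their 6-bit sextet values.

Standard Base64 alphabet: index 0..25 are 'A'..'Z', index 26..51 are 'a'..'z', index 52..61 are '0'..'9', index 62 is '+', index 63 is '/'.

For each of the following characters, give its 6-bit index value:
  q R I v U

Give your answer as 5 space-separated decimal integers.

'q': a..z range, 26 + ord('q') − ord('a') = 42
'R': A..Z range, ord('R') − ord('A') = 17
'I': A..Z range, ord('I') − ord('A') = 8
'v': a..z range, 26 + ord('v') − ord('a') = 47
'U': A..Z range, ord('U') − ord('A') = 20

Answer: 42 17 8 47 20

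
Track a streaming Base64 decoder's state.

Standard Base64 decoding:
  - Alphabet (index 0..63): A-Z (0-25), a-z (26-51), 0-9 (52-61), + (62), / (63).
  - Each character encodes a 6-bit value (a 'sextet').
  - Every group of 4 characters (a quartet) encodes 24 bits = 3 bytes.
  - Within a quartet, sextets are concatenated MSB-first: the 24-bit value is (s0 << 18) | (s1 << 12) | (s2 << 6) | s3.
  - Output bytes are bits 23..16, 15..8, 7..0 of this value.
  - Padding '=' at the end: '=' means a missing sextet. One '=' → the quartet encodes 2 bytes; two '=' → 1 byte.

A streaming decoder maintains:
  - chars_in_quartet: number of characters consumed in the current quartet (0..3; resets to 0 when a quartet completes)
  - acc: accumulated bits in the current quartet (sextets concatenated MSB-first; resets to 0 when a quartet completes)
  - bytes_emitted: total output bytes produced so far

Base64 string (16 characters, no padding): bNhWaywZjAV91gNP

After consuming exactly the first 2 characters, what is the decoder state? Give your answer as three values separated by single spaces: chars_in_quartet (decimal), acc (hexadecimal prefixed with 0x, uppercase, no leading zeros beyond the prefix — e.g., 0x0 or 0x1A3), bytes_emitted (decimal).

Answer: 2 0x6CD 0

Derivation:
After char 0 ('b'=27): chars_in_quartet=1 acc=0x1B bytes_emitted=0
After char 1 ('N'=13): chars_in_quartet=2 acc=0x6CD bytes_emitted=0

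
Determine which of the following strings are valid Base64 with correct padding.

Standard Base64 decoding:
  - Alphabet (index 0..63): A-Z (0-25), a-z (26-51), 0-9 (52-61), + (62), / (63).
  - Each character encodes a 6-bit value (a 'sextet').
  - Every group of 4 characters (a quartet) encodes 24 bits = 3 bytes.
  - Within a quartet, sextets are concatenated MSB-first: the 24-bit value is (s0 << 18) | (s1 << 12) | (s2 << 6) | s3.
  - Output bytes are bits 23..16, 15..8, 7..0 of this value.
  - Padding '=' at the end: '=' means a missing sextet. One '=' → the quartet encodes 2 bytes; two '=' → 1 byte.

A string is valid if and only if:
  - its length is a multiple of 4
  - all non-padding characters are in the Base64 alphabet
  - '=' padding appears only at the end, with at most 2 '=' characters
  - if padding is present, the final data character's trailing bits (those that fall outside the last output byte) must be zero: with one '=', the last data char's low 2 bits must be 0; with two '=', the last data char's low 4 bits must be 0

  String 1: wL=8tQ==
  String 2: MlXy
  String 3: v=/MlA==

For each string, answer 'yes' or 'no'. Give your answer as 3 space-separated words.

Answer: no yes no

Derivation:
String 1: 'wL=8tQ==' → invalid (bad char(s): ['=']; '=' in middle)
String 2: 'MlXy' → valid
String 3: 'v=/MlA==' → invalid (bad char(s): ['=']; '=' in middle)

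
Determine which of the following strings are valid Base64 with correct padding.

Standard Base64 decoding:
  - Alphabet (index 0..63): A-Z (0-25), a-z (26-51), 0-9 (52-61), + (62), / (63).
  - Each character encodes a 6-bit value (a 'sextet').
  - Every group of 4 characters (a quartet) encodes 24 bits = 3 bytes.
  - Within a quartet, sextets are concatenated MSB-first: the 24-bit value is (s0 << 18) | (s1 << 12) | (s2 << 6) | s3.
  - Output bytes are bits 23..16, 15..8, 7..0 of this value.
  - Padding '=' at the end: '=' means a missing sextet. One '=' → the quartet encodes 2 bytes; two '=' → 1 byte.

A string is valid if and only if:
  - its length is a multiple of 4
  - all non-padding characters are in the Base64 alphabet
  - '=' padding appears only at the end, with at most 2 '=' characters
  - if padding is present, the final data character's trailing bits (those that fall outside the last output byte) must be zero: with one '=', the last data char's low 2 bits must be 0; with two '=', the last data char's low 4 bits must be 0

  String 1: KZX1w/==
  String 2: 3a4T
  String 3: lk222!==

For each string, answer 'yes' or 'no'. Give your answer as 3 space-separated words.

String 1: 'KZX1w/==' → invalid (bad trailing bits)
String 2: '3a4T' → valid
String 3: 'lk222!==' → invalid (bad char(s): ['!'])

Answer: no yes no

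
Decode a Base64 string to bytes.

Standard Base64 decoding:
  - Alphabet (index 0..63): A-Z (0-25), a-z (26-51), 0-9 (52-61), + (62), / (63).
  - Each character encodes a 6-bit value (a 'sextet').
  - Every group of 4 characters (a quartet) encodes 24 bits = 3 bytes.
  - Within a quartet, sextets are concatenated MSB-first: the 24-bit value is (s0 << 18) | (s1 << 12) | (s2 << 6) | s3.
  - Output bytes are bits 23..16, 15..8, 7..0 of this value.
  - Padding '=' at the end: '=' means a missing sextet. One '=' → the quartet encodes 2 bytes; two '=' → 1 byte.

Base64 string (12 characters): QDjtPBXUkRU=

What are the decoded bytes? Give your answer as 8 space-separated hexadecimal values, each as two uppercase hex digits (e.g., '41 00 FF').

After char 0 ('Q'=16): chars_in_quartet=1 acc=0x10 bytes_emitted=0
After char 1 ('D'=3): chars_in_quartet=2 acc=0x403 bytes_emitted=0
After char 2 ('j'=35): chars_in_quartet=3 acc=0x100E3 bytes_emitted=0
After char 3 ('t'=45): chars_in_quartet=4 acc=0x4038ED -> emit 40 38 ED, reset; bytes_emitted=3
After char 4 ('P'=15): chars_in_quartet=1 acc=0xF bytes_emitted=3
After char 5 ('B'=1): chars_in_quartet=2 acc=0x3C1 bytes_emitted=3
After char 6 ('X'=23): chars_in_quartet=3 acc=0xF057 bytes_emitted=3
After char 7 ('U'=20): chars_in_quartet=4 acc=0x3C15D4 -> emit 3C 15 D4, reset; bytes_emitted=6
After char 8 ('k'=36): chars_in_quartet=1 acc=0x24 bytes_emitted=6
After char 9 ('R'=17): chars_in_quartet=2 acc=0x911 bytes_emitted=6
After char 10 ('U'=20): chars_in_quartet=3 acc=0x24454 bytes_emitted=6
Padding '=': partial quartet acc=0x24454 -> emit 91 15; bytes_emitted=8

Answer: 40 38 ED 3C 15 D4 91 15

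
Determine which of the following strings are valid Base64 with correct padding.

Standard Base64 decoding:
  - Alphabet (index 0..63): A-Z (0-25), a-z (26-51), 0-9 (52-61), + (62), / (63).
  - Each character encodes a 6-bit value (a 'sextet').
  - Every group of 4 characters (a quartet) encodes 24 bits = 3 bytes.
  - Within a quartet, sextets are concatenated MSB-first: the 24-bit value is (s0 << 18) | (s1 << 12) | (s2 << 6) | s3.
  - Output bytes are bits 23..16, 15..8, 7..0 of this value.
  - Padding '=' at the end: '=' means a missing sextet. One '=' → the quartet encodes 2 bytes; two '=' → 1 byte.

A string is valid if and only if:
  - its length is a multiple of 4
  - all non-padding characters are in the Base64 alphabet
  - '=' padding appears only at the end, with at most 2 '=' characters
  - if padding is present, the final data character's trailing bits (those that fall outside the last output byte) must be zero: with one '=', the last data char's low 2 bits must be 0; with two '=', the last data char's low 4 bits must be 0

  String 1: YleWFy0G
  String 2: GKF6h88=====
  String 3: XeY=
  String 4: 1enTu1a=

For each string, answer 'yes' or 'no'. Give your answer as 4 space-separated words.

String 1: 'YleWFy0G' → valid
String 2: 'GKF6h88=====' → invalid (5 pad chars (max 2))
String 3: 'XeY=' → valid
String 4: '1enTu1a=' → invalid (bad trailing bits)

Answer: yes no yes no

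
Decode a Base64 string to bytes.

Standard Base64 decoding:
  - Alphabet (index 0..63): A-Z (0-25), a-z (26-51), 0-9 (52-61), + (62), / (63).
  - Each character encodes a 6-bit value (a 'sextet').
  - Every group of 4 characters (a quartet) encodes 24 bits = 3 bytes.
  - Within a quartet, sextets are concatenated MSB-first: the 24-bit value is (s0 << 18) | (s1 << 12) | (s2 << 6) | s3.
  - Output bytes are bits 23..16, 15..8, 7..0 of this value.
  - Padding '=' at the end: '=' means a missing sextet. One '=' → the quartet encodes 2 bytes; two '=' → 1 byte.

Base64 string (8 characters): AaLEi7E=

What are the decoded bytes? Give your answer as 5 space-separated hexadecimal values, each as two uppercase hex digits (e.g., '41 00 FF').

Answer: 01 A2 C4 8B B1

Derivation:
After char 0 ('A'=0): chars_in_quartet=1 acc=0x0 bytes_emitted=0
After char 1 ('a'=26): chars_in_quartet=2 acc=0x1A bytes_emitted=0
After char 2 ('L'=11): chars_in_quartet=3 acc=0x68B bytes_emitted=0
After char 3 ('E'=4): chars_in_quartet=4 acc=0x1A2C4 -> emit 01 A2 C4, reset; bytes_emitted=3
After char 4 ('i'=34): chars_in_quartet=1 acc=0x22 bytes_emitted=3
After char 5 ('7'=59): chars_in_quartet=2 acc=0x8BB bytes_emitted=3
After char 6 ('E'=4): chars_in_quartet=3 acc=0x22EC4 bytes_emitted=3
Padding '=': partial quartet acc=0x22EC4 -> emit 8B B1; bytes_emitted=5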